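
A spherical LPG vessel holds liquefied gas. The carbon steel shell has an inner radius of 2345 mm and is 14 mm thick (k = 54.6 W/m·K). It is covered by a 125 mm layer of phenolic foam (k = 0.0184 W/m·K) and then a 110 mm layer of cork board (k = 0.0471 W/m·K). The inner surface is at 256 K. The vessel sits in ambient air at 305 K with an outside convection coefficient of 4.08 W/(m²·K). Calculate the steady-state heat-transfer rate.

Q ≈ 395 W

Radial (spherical) resistances in series:
R_carbon steel shell = (1/2.345 − 1/2.359)/(4π×54.6) = 3.689×10^-6 K/W
R_phenolic foam = (1/2.359 − 1/2.484)/(4π×0.0184) = 0.09226 K/W
R_cork board = (1/2.484 − 1/2.594)/(4π×0.0471) = 0.02884 K/W
R_outer film = 1/(h·4πr_o²) = 1/(4.08×4π×2.594²) = 0.002899 K/W
R_total = 0.124 K/W
Q = ΔT/R_total = 49/0.124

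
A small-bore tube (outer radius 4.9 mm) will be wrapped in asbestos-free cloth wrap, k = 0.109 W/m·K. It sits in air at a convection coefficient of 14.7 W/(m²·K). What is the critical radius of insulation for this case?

For a cylinder r_cr = k/h = 0.109/14.7
r_cr = 7.41 mm; since the bare radius (4.9 mm) is below r_cr, adding a thin layer of insulation will *increase* heat loss.

r_cr ≈ 7.41 mm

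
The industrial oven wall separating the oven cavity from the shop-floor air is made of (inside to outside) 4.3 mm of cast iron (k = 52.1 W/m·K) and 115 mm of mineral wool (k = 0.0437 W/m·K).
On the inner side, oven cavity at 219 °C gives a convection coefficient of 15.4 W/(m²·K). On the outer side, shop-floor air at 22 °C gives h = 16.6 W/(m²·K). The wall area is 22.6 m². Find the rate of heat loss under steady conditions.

Series thermal resistances:
R_inner film = 1/(h_i·A) = 1/(15.4×22.6) = 0.002873 K/W
R_cast iron = L/(kA) = 0.0043/(52.1×22.6) = 3.652×10^-6 K/W
R_mineral wool = L/(kA) = 0.115/(0.0437×22.6) = 0.1164 K/W
R_outer film = 1/(h_o·A) = 1/(16.6×22.6) = 0.002666 K/W
R_total = 0.122 K/W
Q = ΔT / R_total = 197 / 0.122

Q ≈ 1610 W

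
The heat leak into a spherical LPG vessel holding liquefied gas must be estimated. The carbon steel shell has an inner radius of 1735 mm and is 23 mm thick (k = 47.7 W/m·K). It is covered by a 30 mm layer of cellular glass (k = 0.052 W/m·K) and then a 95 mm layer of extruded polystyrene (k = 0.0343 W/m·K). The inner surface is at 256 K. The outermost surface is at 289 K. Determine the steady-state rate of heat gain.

Spherical conduction: R = (1/r_in − 1/r_out)/(4πk) per layer; series-sum.
R_carbon steel shell = (1/1.735 − 1/1.758)/(4π×47.7) = 1.258×10^-5 K/W
R_cellular glass = (1/1.758 − 1/1.788)/(4π×0.052) = 0.01461 K/W
R_extruded polystyrene = (1/1.788 − 1/1.883)/(4π×0.0343) = 0.06546 K/W
R_total = 0.08008 K/W
Q = ΔT/R_total = 33/0.08008

Q ≈ 412 W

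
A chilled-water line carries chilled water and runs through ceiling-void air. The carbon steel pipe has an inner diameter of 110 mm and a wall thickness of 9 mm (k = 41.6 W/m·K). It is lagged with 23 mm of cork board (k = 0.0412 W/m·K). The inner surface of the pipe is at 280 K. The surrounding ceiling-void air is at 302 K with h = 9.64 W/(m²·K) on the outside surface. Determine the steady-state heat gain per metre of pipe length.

Cylindrical conduction, so R = ln(r₂/r₁)/(2πkL) per layer, in series:
R_carbon steel pipe wall = ln(64/55)/(2π×41.6×1) = 5.798×10^-4 K/W
R_cork board = ln(87/64)/(2π×0.0412×1) = 1.186 K/W
R_outer film = 1/(h_o·2πr_oL) = 1/(9.64×2π×0.087×1) = 0.1898 K/W
R_total = 1.376 K/W
Q = ΔT/R_total = 22/1.376

q′ ≈ 16 W/m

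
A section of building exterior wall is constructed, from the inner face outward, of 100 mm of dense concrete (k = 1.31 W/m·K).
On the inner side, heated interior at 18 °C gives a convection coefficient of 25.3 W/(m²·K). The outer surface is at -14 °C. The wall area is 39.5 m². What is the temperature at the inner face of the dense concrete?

T ≈ 7.08 °C

Using the resistance-network approach (series):
R_inner film = 1/(h_i·A) = 1/(25.3×39.5) = 0.001001 K/W
R_dense concrete = L/(kA) = 0.1/(1.31×39.5) = 0.001933 K/W
R_total = 0.002933 K/W;  Q = ΔT/R_total = 32/0.002933 = 10910 W
T_interface = T_inner − Q·ΣR(inner→interface) = 18 − 10900×0.001001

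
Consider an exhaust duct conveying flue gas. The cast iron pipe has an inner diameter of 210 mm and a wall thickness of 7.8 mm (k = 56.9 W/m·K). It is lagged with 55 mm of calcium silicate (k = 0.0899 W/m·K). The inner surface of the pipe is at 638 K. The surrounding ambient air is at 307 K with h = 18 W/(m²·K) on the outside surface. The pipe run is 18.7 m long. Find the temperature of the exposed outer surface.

T ≈ 330 K

Treating each annulus and film as a series resistance:
R_cast iron pipe wall = ln(112.8/105)/(2π×56.9×18.7) = 1.072×10^-5 K/W
R_calcium silicate = ln(167.8/112.8)/(2π×0.0899×18.7) = 0.0376 K/W
R_outer film = 1/(h_o·2πr_oL) = 1/(18×2π×0.1678×18.7) = 0.002818 K/W
R_total = 0.04043 K/W
Q = ΔT/R_total = 331/0.04043
Q = 8190 W
T_interface = T_inner − Q·ΣR(inner→interface) = 638 − 8190×0.03761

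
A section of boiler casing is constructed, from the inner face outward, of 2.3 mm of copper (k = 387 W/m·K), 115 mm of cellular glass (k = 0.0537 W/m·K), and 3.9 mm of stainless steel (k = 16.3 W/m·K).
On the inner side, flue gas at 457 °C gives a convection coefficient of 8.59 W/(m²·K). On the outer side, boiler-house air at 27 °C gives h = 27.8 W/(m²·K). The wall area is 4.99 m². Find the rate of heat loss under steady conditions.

Q ≈ 935 W

Model the wall as resistances in series:
R_inner film = 1/(h_i·A) = 1/(8.59×4.99) = 0.02333 K/W
R_copper = L/(kA) = 0.0023/(387×4.99) = 1.191×10^-6 K/W
R_cellular glass = L/(kA) = 0.115/(0.0537×4.99) = 0.4292 K/W
R_stainless steel = L/(kA) = 0.0039/(16.3×4.99) = 4.795×10^-5 K/W
R_outer film = 1/(h_o·A) = 1/(27.8×4.99) = 0.007209 K/W
R_total = 0.4598 K/W
Q = ΔT / R_total = 430 / 0.4598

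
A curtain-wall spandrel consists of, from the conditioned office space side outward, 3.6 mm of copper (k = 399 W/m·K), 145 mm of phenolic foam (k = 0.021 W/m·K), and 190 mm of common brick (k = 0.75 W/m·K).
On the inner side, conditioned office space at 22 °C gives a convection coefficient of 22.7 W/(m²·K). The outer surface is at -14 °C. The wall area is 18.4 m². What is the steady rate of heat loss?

Q ≈ 92 W

Series thermal resistances:
R_inner film = 1/(h_i·A) = 1/(22.7×18.4) = 0.002394 K/W
R_copper = L/(kA) = 0.0036/(399×18.4) = 4.904×10^-7 K/W
R_phenolic foam = L/(kA) = 0.145/(0.021×18.4) = 0.3753 K/W
R_common brick = L/(kA) = 0.19/(0.75×18.4) = 0.01377 K/W
R_total = 0.3914 K/W
Q = ΔT / R_total = 36 / 0.3914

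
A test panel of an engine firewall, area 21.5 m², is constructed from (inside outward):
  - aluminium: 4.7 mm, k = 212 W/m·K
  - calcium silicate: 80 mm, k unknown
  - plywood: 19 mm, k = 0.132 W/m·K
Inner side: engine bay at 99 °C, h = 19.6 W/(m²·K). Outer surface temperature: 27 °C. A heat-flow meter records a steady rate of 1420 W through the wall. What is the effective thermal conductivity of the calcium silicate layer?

Treating each layer as a thermal resistance in series:
R_inner film = 1/(h_i·A) = 1/(19.6×21.5) = 0.002373 K/W
R_aluminium = L/(kA) = 0.0047/(212×21.5) = 1.031×10^-6 K/W
R_plywood = L/(kA) = 0.019/(0.132×21.5) = 0.006695 K/W
Sum of known resistances R_other = 0.009069 K/W
Total R = ΔT/Q = 72/1420 = 0.0507 K/W
R_calcium silicate = R_total − R_other = 0.04164 K/W
k = L/(R·A) = 0.08/(0.04164×21.5)

k ≈ 0.0894 W/(m·K)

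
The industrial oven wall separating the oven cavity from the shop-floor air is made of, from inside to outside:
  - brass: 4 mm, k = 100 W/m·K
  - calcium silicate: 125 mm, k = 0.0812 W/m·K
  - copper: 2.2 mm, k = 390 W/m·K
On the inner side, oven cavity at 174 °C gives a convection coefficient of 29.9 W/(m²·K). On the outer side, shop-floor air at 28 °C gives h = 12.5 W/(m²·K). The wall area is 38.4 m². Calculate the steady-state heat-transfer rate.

Q ≈ 3390 W

Using the resistance-network approach (series):
R_inner film = 1/(h_i·A) = 1/(29.9×38.4) = 8.71×10^-4 K/W
R_brass = L/(kA) = 0.004/(100×38.4) = 1.042×10^-6 K/W
R_calcium silicate = L/(kA) = 0.125/(0.0812×38.4) = 0.04009 K/W
R_copper = L/(kA) = 0.0022/(390×38.4) = 1.469×10^-7 K/W
R_outer film = 1/(h_o·A) = 1/(12.5×38.4) = 0.002083 K/W
R_total = 0.04304 K/W
Q = ΔT / R_total = 146 / 0.04304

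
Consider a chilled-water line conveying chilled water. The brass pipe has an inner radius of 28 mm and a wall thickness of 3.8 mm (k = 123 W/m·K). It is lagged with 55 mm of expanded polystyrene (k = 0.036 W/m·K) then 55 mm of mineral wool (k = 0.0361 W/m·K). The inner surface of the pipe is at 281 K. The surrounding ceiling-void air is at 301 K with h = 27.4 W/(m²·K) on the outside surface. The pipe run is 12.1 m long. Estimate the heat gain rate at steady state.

Treating each annulus and film as a series resistance:
R_brass pipe wall = ln(31.8/28)/(2π×123×12.1) = 1.361×10^-5 K/W
R_expanded polystyrene = ln(86.8/31.8)/(2π×0.036×12.1) = 0.3669 K/W
R_mineral wool = ln(141.8/86.8)/(2π×0.0361×12.1) = 0.1788 K/W
R_outer film = 1/(h_o·2πr_oL) = 1/(27.4×2π×0.1418×12.1) = 0.003385 K/W
R_total = 0.5491 K/W
Q = ΔT/R_total = 20/0.5491

Q ≈ 36.4 W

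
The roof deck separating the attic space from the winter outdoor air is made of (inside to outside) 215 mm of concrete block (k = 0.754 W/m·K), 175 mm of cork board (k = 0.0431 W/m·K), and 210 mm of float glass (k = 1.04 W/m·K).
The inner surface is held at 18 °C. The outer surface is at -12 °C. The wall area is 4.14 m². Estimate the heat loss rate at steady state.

Q ≈ 27.3 W

Model the wall as resistances in series:
R_concrete block = L/(kA) = 0.215/(0.754×4.14) = 0.06888 K/W
R_cork board = L/(kA) = 0.175/(0.0431×4.14) = 0.9808 K/W
R_float glass = L/(kA) = 0.21/(1.04×4.14) = 0.04877 K/W
R_total = 1.098 K/W
Q = ΔT / R_total = 30 / 1.098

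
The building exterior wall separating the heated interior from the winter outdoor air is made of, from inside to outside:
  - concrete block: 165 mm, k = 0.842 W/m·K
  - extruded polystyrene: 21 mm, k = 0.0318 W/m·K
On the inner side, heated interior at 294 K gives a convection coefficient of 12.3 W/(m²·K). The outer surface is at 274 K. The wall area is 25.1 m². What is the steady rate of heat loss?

Series thermal resistances:
R_inner film = 1/(h_i·A) = 1/(12.3×25.1) = 0.003239 K/W
R_concrete block = L/(kA) = 0.165/(0.842×25.1) = 0.007807 K/W
R_extruded polystyrene = L/(kA) = 0.021/(0.0318×25.1) = 0.02631 K/W
R_total = 0.03736 K/W
Q = ΔT / R_total = 20 / 0.03736

Q ≈ 535 W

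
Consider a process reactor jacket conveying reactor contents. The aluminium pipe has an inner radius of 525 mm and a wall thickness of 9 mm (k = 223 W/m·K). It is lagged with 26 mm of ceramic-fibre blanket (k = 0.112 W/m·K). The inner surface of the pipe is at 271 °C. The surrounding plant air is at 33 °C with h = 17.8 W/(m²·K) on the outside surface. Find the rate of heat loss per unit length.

Treating each annulus and film as a series resistance:
R_aluminium pipe wall = ln(534/525)/(2π×223×1) = 1.213×10^-5 K/W
R_ceramic-fibre blanket = ln(560/534)/(2π×0.112×1) = 0.06756 K/W
R_outer film = 1/(h_o·2πr_oL) = 1/(17.8×2π×0.56×1) = 0.01597 K/W
R_total = 0.08354 K/W
Q = ΔT/R_total = 238/0.08354

q′ ≈ 2850 W/m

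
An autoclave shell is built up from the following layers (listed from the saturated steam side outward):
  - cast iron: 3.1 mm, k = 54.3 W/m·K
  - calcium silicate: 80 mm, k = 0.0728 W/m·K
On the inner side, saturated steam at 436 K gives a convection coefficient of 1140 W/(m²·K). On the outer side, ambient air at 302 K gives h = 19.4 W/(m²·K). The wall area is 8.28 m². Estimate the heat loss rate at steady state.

Model the wall as resistances in series:
R_inner film = 1/(h_i·A) = 1/(1140×8.28) = 1.059×10^-4 K/W
R_cast iron = L/(kA) = 0.0031/(54.3×8.28) = 6.895×10^-6 K/W
R_calcium silicate = L/(kA) = 0.08/(0.0728×8.28) = 0.1327 K/W
R_outer film = 1/(h_o·A) = 1/(19.4×8.28) = 0.006225 K/W
R_total = 0.1391 K/W
Q = ΔT / R_total = 134 / 0.1391

Q ≈ 964 W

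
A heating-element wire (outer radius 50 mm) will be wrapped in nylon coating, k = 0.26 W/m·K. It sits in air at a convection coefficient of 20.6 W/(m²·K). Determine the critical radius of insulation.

r_cr ≈ 12.6 mm

For a cylinder r_cr = k/h = 0.26/20.6
r_cr = 12.6 mm; since the bare radius (50 mm) is above r_cr, any added insulation will reduce heat loss.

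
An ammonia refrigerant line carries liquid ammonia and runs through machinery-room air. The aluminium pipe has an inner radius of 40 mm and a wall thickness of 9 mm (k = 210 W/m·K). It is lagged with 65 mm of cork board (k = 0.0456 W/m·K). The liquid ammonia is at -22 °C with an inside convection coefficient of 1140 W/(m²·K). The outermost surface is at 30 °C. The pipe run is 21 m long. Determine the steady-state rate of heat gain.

Q ≈ 370 W

Radial resistances (cylindrical: R_cond = ln(r_o/r_i)/(2πkL), R_conv = 1/(h·2πrL)):
R_inner film = 1/(h_i·2πr₁L) = 1/(1140×2π×0.04×21) = 1.662×10^-4 K/W
R_aluminium pipe wall = ln(49/40)/(2π×210×21) = 7.324×10^-6 K/W
R_cork board = ln(114/49)/(2π×0.0456×21) = 0.1403 K/W
R_total = 0.1405 K/W
Q = ΔT/R_total = 52/0.1405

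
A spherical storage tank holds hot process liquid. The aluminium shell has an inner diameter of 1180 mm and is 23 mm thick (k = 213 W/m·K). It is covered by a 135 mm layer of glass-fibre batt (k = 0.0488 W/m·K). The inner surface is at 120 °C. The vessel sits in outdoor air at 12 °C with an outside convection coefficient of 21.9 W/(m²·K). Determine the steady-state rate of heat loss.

Each spherical layer contributes R = (1/r_i − 1/r_o)/(4πk):
R_aluminium shell = (1/0.59 − 1/0.613)/(4π×213) = 2.376×10^-5 K/W
R_glass-fibre batt = (1/0.613 − 1/0.748)/(4π×0.0488) = 0.4801 K/W
R_outer film = 1/(h·4πr_o²) = 1/(21.9×4π×0.748²) = 0.006494 K/W
R_total = 0.4866 K/W
Q = ΔT/R_total = 108/0.4866

Q ≈ 222 W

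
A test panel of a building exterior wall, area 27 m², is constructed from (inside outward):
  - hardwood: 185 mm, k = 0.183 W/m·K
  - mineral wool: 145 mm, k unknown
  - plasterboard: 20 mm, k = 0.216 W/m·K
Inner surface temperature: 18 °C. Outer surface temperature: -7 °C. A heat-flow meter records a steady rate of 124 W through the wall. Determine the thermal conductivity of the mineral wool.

Series thermal resistances:
R_hardwood = L/(kA) = 0.185/(0.183×27) = 0.03744 K/W
R_plasterboard = L/(kA) = 0.02/(0.216×27) = 0.003429 K/W
Sum of known resistances R_other = 0.04087 K/W
Total R = ΔT/Q = 25/124 = 0.2016 K/W
R_mineral wool = R_total − R_other = 0.1607 K/W
k = L/(R·A) = 0.145/(0.1607×27)

k ≈ 0.0334 W/(m·K)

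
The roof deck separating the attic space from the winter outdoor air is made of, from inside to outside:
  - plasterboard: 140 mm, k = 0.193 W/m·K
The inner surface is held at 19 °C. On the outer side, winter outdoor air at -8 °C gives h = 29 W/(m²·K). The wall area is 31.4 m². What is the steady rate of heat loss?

Q ≈ 1120 W

Model the wall as resistances in series:
R_plasterboard = L/(kA) = 0.14/(0.193×31.4) = 0.0231 K/W
R_outer film = 1/(h_o·A) = 1/(29×31.4) = 0.001098 K/W
R_total = 0.0242 K/W
Q = ΔT / R_total = 27 / 0.0242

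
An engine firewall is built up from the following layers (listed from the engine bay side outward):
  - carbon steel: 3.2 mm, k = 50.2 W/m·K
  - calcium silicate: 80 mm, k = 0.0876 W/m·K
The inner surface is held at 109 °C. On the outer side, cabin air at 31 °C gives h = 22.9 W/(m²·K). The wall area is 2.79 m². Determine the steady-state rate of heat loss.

Thermal resistances in series:
R_carbon steel = L/(kA) = 0.0032/(50.2×2.79) = 2.285×10^-5 K/W
R_calcium silicate = L/(kA) = 0.08/(0.0876×2.79) = 0.3273 K/W
R_outer film = 1/(h_o·A) = 1/(22.9×2.79) = 0.01565 K/W
R_total = 0.343 K/W
Q = ΔT / R_total = 78 / 0.343

Q ≈ 227 W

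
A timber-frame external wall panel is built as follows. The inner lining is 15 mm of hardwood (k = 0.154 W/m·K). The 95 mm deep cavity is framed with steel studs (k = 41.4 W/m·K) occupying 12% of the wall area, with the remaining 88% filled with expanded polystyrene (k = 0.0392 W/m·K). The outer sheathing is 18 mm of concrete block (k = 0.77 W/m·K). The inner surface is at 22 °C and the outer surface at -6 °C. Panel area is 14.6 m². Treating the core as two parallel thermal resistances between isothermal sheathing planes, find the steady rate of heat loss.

Q ≈ 2920 W

Sheathing layers in series; stud and cavity paths in parallel between them.
R_inner = 0.015/(0.154×14.6) = 0.006671 K/W
R_stud  = 0.095/(41.4×0.12×14.6) = 0.00131 K/W
R_cav   = 0.095/(0.0392×0.88×14.6) = 0.1886 K/W
1/R_core = 1/R_stud + 1/R_cav → R_core = 0.001301 K/W
R_outer = 0.018/(0.77×14.6) = 0.001601 K/W
R_total = 0.009573 K/W
Q = ΔT/R_total = 28/0.009573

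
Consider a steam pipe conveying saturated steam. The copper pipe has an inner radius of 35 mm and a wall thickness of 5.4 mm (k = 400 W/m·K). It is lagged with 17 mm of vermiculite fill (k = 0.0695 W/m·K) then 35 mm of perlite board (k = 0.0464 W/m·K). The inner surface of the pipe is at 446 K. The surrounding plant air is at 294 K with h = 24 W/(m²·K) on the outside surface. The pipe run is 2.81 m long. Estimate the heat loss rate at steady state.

Q ≈ 170 W

Treating each annulus and film as a series resistance:
R_copper pipe wall = ln(40.4/35)/(2π×400×2.81) = 2.032×10^-5 K/W
R_vermiculite fill = ln(57.4/40.4)/(2π×0.0695×2.81) = 0.2862 K/W
R_perlite board = ln(92.4/57.4)/(2π×0.0464×2.81) = 0.5811 K/W
R_outer film = 1/(h_o·2πr_oL) = 1/(24×2π×0.0924×2.81) = 0.02554 K/W
R_total = 0.8929 K/W
Q = ΔT/R_total = 152/0.8929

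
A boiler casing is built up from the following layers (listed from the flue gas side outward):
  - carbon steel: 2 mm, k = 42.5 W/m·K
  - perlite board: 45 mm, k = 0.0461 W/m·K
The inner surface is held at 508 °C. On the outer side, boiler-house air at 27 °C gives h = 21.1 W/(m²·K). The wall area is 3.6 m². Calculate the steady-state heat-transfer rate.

Q ≈ 1690 W

Model the wall as resistances in series:
R_carbon steel = L/(kA) = 0.002/(42.5×3.6) = 1.307×10^-5 K/W
R_perlite board = L/(kA) = 0.045/(0.0461×3.6) = 0.2711 K/W
R_outer film = 1/(h_o·A) = 1/(21.1×3.6) = 0.01316 K/W
R_total = 0.2843 K/W
Q = ΔT / R_total = 481 / 0.2843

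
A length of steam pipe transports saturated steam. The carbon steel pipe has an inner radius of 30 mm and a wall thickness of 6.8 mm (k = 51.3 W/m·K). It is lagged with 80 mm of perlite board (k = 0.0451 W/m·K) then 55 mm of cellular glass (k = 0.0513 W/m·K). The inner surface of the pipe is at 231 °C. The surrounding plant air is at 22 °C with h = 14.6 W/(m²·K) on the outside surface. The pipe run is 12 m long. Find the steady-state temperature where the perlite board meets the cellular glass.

T ≈ 71.4 °C

Treating each annulus and film as a series resistance:
R_carbon steel pipe wall = ln(36.8/30)/(2π×51.3×12) = 5.282×10^-5 K/W
R_perlite board = ln(116.8/36.8)/(2π×0.0451×12) = 0.3396 K/W
R_cellular glass = ln(171.8/116.8)/(2π×0.0513×12) = 0.09976 K/W
R_outer film = 1/(h_o·2πr_oL) = 1/(14.6×2π×0.1718×12) = 0.005288 K/W
R_total = 0.4448 K/W
Q = ΔT/R_total = 209/0.4448
Q = 470 W
T_interface = T_inner − Q·ΣR(inner→interface) = 231 − 470×0.3397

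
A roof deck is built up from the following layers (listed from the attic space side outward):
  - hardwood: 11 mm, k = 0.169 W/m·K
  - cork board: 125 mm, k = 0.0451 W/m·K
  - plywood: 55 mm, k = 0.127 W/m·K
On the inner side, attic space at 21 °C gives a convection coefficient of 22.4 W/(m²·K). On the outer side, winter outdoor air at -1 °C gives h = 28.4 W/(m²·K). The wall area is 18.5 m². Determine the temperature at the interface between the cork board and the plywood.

Using the resistance-network approach (series):
R_inner film = 1/(h_i·A) = 1/(22.4×18.5) = 0.002413 K/W
R_hardwood = L/(kA) = 0.011/(0.169×18.5) = 0.003518 K/W
R_cork board = L/(kA) = 0.125/(0.0451×18.5) = 0.1498 K/W
R_plywood = L/(kA) = 0.055/(0.127×18.5) = 0.02341 K/W
R_outer film = 1/(h_o·A) = 1/(28.4×18.5) = 0.001903 K/W
R_total = 0.1811 K/W;  Q = ΔT/R_total = 22/0.1811 = 121.5 W
T_interface = T_inner − Q·ΣR(inner→interface) = 21 − 122×0.1557

T ≈ 2.08 °C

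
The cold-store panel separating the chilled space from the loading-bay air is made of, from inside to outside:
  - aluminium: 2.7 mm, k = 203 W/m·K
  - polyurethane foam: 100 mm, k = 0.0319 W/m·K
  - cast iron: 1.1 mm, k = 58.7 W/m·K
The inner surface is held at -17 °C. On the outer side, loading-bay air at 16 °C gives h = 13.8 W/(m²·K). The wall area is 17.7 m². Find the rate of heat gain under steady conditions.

Model the wall as resistances in series:
R_aluminium = L/(kA) = 0.0027/(203×17.7) = 7.514×10^-7 K/W
R_polyurethane foam = L/(kA) = 0.1/(0.0319×17.7) = 0.1771 K/W
R_cast iron = L/(kA) = 0.0011/(58.7×17.7) = 1.059×10^-6 K/W
R_outer film = 1/(h_o·A) = 1/(13.8×17.7) = 0.004094 K/W
R_total = 0.1812 K/W
Q = ΔT / R_total = 33 / 0.1812

Q ≈ 182 W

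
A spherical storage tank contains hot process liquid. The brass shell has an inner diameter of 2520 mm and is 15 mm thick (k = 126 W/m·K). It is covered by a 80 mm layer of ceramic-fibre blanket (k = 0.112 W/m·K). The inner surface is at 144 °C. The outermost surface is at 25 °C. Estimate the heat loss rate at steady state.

Spherical conduction: R = (1/r_in − 1/r_out)/(4πk) per layer; series-sum.
R_brass shell = (1/1.26 − 1/1.275)/(4π×126) = 5.897×10^-6 K/W
R_ceramic-fibre blanket = (1/1.275 − 1/1.355)/(4π×0.112) = 0.0329 K/W
R_total = 0.03291 K/W
Q = ΔT/R_total = 119/0.03291

Q ≈ 3620 W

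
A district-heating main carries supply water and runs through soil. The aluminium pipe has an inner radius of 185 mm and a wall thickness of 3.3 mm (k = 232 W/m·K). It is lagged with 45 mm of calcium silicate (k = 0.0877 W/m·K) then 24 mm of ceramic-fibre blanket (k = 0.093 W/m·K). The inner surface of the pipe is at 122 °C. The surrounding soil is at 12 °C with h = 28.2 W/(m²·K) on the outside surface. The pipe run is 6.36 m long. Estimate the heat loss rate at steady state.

Q ≈ 1210 W

Treating each annulus and film as a series resistance:
R_aluminium pipe wall = ln(188.3/185)/(2π×232×6.36) = 1.907×10^-6 K/W
R_calcium silicate = ln(233.3/188.3)/(2π×0.0877×6.36) = 0.06115 K/W
R_ceramic-fibre blanket = ln(257.3/233.3)/(2π×0.093×6.36) = 0.02635 K/W
R_outer film = 1/(h_o·2πr_oL) = 1/(28.2×2π×0.2573×6.36) = 0.003449 K/W
R_total = 0.09094 K/W
Q = ΔT/R_total = 110/0.09094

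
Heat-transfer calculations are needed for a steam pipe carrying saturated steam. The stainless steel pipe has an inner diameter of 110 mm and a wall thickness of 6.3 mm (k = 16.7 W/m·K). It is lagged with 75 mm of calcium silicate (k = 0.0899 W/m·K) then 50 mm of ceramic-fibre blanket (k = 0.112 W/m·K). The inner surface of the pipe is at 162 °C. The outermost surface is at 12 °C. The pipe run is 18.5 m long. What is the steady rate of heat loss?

Q ≈ 1490 W

Radial resistances (cylindrical: R_cond = ln(r_o/r_i)/(2πkL), R_conv = 1/(h·2πrL)):
R_stainless steel pipe wall = ln(61.3/55)/(2π×16.7×18.5) = 5.587×10^-5 K/W
R_calcium silicate = ln(136.3/61.3)/(2π×0.0899×18.5) = 0.07647 K/W
R_ceramic-fibre blanket = ln(186.3/136.3)/(2π×0.112×18.5) = 0.024 K/W
R_total = 0.1005 K/W
Q = ΔT/R_total = 150/0.1005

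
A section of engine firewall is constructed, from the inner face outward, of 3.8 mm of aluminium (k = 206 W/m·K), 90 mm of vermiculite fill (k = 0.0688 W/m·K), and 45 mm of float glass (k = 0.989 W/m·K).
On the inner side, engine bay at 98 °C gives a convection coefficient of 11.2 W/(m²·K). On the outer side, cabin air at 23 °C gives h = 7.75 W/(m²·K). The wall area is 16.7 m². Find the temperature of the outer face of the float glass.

Series thermal resistances:
R_inner film = 1/(h_i·A) = 1/(11.2×16.7) = 0.005346 K/W
R_aluminium = L/(kA) = 0.0038/(206×16.7) = 1.105×10^-6 K/W
R_vermiculite fill = L/(kA) = 0.09/(0.0688×16.7) = 0.07833 K/W
R_float glass = L/(kA) = 0.045/(0.989×16.7) = 0.002725 K/W
R_outer film = 1/(h_o·A) = 1/(7.75×16.7) = 0.007726 K/W
R_total = 0.09413 K/W;  Q = ΔT/R_total = 75/0.09413 = 796.8 W
T_interface = T_inner − Q·ΣR(inner→interface) = 98 − 797×0.0864

T ≈ 29.2 °C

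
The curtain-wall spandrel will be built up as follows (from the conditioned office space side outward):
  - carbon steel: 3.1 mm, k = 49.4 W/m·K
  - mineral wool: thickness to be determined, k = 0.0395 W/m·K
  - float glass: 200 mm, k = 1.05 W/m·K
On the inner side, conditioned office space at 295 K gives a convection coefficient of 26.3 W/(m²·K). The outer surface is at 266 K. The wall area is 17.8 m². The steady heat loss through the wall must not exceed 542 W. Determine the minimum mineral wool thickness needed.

Model the wall as resistances in series:
R_inner film = 1/(h_i·A) = 1/(26.3×17.8) = 0.002136 K/W
R_carbon steel = L/(kA) = 0.0031/(49.4×17.8) = 3.525×10^-6 K/W
R_float glass = L/(kA) = 0.2/(1.05×17.8) = 0.0107 K/W
Sum of the known resistances R_other = 0.01284 K/W
Required total resistance R_tot = ΔT/Q_allow = 29/542 = 0.05351 K/W
R_mineral wool = R_tot − R_other = 0.04066 K/W
L = R·k·A = 0.04066×0.0395×17.8

L ≈ 28.6 mm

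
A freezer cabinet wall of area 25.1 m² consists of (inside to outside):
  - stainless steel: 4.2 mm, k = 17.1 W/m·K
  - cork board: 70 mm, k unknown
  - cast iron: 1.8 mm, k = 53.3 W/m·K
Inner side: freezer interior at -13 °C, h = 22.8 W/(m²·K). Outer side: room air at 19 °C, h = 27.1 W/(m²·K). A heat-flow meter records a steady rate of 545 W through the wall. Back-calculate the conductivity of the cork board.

k ≈ 0.0503 W/(m·K)

Model the wall as resistances in series:
R_inner film = 1/(h_i·A) = 1/(22.8×25.1) = 0.001747 K/W
R_stainless steel = L/(kA) = 0.0042/(17.1×25.1) = 9.785×10^-6 K/W
R_cast iron = L/(kA) = 0.0018/(53.3×25.1) = 1.345×10^-6 K/W
R_outer film = 1/(h_o·A) = 1/(27.1×25.1) = 0.00147 K/W
Sum of known resistances R_other = 0.003229 K/W
Total R = ΔT/Q = 32/545 = 0.05872 K/W
R_cork board = R_total − R_other = 0.05549 K/W
k = L/(R·A) = 0.07/(0.05549×25.1)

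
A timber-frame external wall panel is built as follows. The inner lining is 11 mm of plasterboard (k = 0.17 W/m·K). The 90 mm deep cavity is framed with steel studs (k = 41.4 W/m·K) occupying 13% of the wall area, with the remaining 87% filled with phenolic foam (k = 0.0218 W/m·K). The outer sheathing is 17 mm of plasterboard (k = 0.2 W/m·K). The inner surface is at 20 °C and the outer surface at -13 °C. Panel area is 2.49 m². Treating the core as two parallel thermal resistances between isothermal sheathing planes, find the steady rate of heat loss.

Sheathing layers in series; stud and cavity paths in parallel between them.
R_inner = 0.011/(0.17×2.49) = 0.02599 K/W
R_stud  = 0.09/(41.4×0.13×2.49) = 0.006716 K/W
R_cav   = 0.09/(0.0218×0.87×2.49) = 1.906 K/W
1/R_core = 1/R_stud + 1/R_cav → R_core = 0.006692 K/W
R_outer = 0.017/(0.2×2.49) = 0.03414 K/W
R_total = 0.06682 K/W
Q = ΔT/R_total = 33/0.06682

Q ≈ 494 W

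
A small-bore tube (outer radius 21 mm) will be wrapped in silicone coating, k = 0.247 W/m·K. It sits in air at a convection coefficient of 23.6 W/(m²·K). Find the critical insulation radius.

For a cylinder r_cr = k/h = 0.247/23.6
r_cr = 10.5 mm; since the bare radius (21 mm) is above r_cr, any added insulation will reduce heat loss.

r_cr ≈ 10.5 mm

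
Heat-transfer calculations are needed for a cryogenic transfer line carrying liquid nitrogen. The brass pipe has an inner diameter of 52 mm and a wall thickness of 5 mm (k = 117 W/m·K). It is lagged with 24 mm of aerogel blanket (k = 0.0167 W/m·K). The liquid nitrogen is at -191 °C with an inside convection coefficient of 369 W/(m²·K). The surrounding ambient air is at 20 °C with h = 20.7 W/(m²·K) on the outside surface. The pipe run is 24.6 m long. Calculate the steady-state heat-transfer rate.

Q ≈ 923 W

Per-layer cylindrical resistances, series-summed:
R_inner film = 1/(h_i·2πr₁L) = 1/(369×2π×0.026×24.6) = 6.743×10^-4 K/W
R_brass pipe wall = ln(31/26)/(2π×117×24.6) = 9.726×10^-6 K/W
R_aerogel blanket = ln(55/31)/(2π×0.0167×24.6) = 0.2221 K/W
R_outer film = 1/(h_o·2πr_oL) = 1/(20.7×2π×0.055×24.6) = 0.005683 K/W
R_total = 0.2285 K/W
Q = ΔT/R_total = 211/0.2285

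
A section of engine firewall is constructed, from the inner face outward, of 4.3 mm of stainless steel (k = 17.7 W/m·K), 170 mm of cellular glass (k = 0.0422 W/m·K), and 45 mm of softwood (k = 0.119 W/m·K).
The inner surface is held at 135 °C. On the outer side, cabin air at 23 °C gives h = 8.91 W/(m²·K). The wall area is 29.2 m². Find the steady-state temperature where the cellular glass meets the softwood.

T ≈ 35.2 °C

Thermal resistances in series:
R_stainless steel = L/(kA) = 0.0043/(17.7×29.2) = 8.32×10^-6 K/W
R_cellular glass = L/(kA) = 0.17/(0.0422×29.2) = 0.138 K/W
R_softwood = L/(kA) = 0.045/(0.119×29.2) = 0.01295 K/W
R_outer film = 1/(h_o·A) = 1/(8.91×29.2) = 0.003844 K/W
R_total = 0.1548 K/W;  Q = ΔT/R_total = 112/0.1548 = 723.7 W
T_interface = T_inner − Q·ΣR(inner→interface) = 135 − 724×0.138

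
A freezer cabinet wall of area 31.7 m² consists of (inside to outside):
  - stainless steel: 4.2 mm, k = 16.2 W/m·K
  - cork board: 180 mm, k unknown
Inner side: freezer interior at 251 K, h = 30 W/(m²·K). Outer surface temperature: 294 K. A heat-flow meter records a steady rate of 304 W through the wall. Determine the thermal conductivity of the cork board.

Thermal resistances in series:
R_inner film = 1/(h_i·A) = 1/(30×31.7) = 0.001052 K/W
R_stainless steel = L/(kA) = 0.0042/(16.2×31.7) = 8.179×10^-6 K/W
Sum of known resistances R_other = 0.00106 K/W
Total R = ΔT/Q = 43/304 = 0.1414 K/W
R_cork board = R_total − R_other = 0.1404 K/W
k = L/(R·A) = 0.18/(0.1404×31.7)

k ≈ 0.0404 W/(m·K)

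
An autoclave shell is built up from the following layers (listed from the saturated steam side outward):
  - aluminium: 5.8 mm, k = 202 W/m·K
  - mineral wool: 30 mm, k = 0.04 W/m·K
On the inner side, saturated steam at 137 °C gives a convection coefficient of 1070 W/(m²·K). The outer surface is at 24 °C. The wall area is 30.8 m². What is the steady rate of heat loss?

Model the wall as resistances in series:
R_inner film = 1/(h_i·A) = 1/(1070×30.8) = 3.034×10^-5 K/W
R_aluminium = L/(kA) = 0.0058/(202×30.8) = 9.322×10^-7 K/W
R_mineral wool = L/(kA) = 0.03/(0.04×30.8) = 0.02435 K/W
R_total = 0.02438 K/W
Q = ΔT / R_total = 113 / 0.02438

Q ≈ 4630 W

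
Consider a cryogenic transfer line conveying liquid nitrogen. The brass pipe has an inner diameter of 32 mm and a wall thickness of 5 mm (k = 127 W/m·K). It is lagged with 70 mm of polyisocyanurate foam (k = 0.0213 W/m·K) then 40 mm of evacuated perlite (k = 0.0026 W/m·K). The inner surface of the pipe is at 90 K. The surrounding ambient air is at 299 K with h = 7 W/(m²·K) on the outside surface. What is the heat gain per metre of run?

Treating each annulus and film as a series resistance:
R_brass pipe wall = ln(21/16)/(2π×127×1) = 3.408×10^-4 K/W
R_polyisocyanurate foam = ln(91/21)/(2π×0.0213×1) = 10.96 K/W
R_evacuated perlite = ln(131/91)/(2π×0.0026×1) = 22.3 K/W
R_outer film = 1/(h_o·2πr_oL) = 1/(7×2π×0.131×1) = 0.1736 K/W
R_total = 33.43 K/W
Q = ΔT/R_total = 209/33.43

q′ ≈ 6.25 W/m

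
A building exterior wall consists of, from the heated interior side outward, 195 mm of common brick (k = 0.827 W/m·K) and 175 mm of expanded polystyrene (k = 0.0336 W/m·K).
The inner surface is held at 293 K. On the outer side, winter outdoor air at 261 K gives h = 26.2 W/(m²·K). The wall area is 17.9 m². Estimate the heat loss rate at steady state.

Q ≈ 104 W

Thermal resistances in series:
R_common brick = L/(kA) = 0.195/(0.827×17.9) = 0.01317 K/W
R_expanded polystyrene = L/(kA) = 0.175/(0.0336×17.9) = 0.291 K/W
R_outer film = 1/(h_o·A) = 1/(26.2×17.9) = 0.002132 K/W
R_total = 0.3063 K/W
Q = ΔT / R_total = 32 / 0.3063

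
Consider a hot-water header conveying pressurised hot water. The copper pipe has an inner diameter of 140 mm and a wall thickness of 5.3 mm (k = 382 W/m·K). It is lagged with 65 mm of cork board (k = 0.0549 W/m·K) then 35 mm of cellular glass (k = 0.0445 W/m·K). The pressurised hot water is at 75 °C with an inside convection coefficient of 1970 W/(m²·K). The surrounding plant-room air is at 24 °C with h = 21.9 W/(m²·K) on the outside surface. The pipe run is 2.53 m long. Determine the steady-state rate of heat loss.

Cylindrical conduction, so R = ln(r₂/r₁)/(2πkL) per layer, in series:
R_inner film = 1/(h_i·2πr₁L) = 1/(1970×2π×0.07×2.53) = 4.562×10^-4 K/W
R_copper pipe wall = ln(75.3/70)/(2π×382×2.53) = 1.202×10^-5 K/W
R_cork board = ln(140.3/75.3)/(2π×0.0549×2.53) = 0.7131 K/W
R_cellular glass = ln(175.3/140.3)/(2π×0.0445×2.53) = 0.3148 K/W
R_outer film = 1/(h_o·2πr_oL) = 1/(21.9×2π×0.1753×2.53) = 0.01639 K/W
R_total = 1.045 K/W
Q = ΔT/R_total = 51/1.045

Q ≈ 48.8 W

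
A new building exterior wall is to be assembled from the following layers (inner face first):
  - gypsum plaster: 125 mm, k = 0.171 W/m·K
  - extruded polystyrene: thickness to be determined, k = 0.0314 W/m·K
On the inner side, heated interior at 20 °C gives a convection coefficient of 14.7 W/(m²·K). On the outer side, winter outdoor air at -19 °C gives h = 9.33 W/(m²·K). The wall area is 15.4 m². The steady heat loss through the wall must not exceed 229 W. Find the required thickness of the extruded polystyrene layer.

L ≈ 53.9 mm

Thermal resistances in series:
R_inner film = 1/(h_i·A) = 1/(14.7×15.4) = 0.004417 K/W
R_gypsum plaster = L/(kA) = 0.125/(0.171×15.4) = 0.04747 K/W
R_outer film = 1/(h_o·A) = 1/(9.33×15.4) = 0.00696 K/W
Sum of the known resistances R_other = 0.05884 K/W
Required total resistance R_tot = ΔT/Q_allow = 39/229 = 0.1703 K/W
R_extruded polystyrene = R_tot − R_other = 0.1115 K/W
L = R·k·A = 0.1115×0.0314×15.4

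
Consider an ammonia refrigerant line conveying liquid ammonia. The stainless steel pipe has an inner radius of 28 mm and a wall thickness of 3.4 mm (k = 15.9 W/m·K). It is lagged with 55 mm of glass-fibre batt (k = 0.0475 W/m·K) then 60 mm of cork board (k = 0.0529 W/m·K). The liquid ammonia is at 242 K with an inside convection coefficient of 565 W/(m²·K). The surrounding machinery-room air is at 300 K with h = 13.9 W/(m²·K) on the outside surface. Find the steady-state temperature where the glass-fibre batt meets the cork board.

For a radial system each layer contributes R = ln(r_out/r_in)/(2πkL); films add R = 1/(hA).
R_inner film = 1/(h_i·2πr₁L) = 1/(565×2π×0.028×1) = 0.01006 K/W
R_stainless steel pipe wall = ln(31.4/28)/(2π×15.9×1) = 0.001147 K/W
R_glass-fibre batt = ln(86.4/31.4)/(2π×0.0475×1) = 3.391 K/W
R_cork board = ln(146.4/86.4)/(2π×0.0529×1) = 1.587 K/W
R_outer film = 1/(h_o·2πr_oL) = 1/(13.9×2π×0.1464×1) = 0.07821 K/W
R_total = 5.067 K/W
Q = ΔT/R_total = 58/5.067
Q = 11.4 W/m
T_interface = T_inner + Q·ΣR(inner→interface) = 242 + 11.4×3.403

T ≈ 281 K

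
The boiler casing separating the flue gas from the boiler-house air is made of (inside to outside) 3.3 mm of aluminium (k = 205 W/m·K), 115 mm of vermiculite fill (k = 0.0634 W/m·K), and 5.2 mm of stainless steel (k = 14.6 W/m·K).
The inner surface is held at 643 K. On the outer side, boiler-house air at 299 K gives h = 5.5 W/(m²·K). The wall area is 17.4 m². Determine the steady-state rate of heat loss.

Thermal resistances in series:
R_aluminium = L/(kA) = 0.0033/(205×17.4) = 9.251×10^-7 K/W
R_vermiculite fill = L/(kA) = 0.115/(0.0634×17.4) = 0.1042 K/W
R_stainless steel = L/(kA) = 0.0052/(14.6×17.4) = 2.047×10^-5 K/W
R_outer film = 1/(h_o·A) = 1/(5.5×17.4) = 0.01045 K/W
R_total = 0.1147 K/W
Q = ΔT / R_total = 344 / 0.1147

Q ≈ 3000 W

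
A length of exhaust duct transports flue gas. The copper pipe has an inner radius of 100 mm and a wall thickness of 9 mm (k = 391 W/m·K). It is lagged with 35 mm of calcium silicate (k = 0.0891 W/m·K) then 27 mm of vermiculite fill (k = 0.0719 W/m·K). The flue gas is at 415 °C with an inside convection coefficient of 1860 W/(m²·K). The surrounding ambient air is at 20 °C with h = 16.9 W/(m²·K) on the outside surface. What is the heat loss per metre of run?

Cylindrical conduction, so R = ln(r₂/r₁)/(2πkL) per layer, in series:
R_inner film = 1/(h_i·2πr₁L) = 1/(1860×2π×0.1×1) = 8.557×10^-4 K/W
R_copper pipe wall = ln(109/100)/(2π×391×1) = 3.508×10^-5 K/W
R_calcium silicate = ln(144/109)/(2π×0.0891×1) = 0.4974 K/W
R_vermiculite fill = ln(171/144)/(2π×0.0719×1) = 0.3804 K/W
R_outer film = 1/(h_o·2πr_oL) = 1/(16.9×2π×0.171×1) = 0.05507 K/W
R_total = 0.9338 K/W
Q = ΔT/R_total = 395/0.9338

q′ ≈ 423 W/m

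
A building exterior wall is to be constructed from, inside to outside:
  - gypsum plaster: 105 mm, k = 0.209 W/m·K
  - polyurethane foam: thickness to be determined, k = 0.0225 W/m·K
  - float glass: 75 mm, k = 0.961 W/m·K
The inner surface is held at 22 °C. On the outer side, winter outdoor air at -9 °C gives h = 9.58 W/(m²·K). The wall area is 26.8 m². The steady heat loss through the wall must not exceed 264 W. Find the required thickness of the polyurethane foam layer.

L ≈ 55.4 mm

Thermal resistances in series:
R_gypsum plaster = L/(kA) = 0.105/(0.209×26.8) = 0.01875 K/W
R_float glass = L/(kA) = 0.075/(0.961×26.8) = 0.002912 K/W
R_outer film = 1/(h_o·A) = 1/(9.58×26.8) = 0.003895 K/W
Sum of the known resistances R_other = 0.02555 K/W
Required total resistance R_tot = ΔT/Q_allow = 31/264 = 0.1174 K/W
R_polyurethane foam = R_tot − R_other = 0.09187 K/W
L = R·k·A = 0.09187×0.0225×26.8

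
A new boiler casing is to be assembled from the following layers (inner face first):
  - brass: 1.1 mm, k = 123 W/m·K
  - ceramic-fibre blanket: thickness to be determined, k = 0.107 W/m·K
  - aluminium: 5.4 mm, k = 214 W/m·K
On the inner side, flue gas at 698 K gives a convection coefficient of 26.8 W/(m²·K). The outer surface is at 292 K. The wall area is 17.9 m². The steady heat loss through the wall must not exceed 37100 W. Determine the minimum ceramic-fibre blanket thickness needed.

L ≈ 17 mm

Thermal resistances in series:
R_inner film = 1/(h_i·A) = 1/(26.8×17.9) = 0.002085 K/W
R_brass = L/(kA) = 0.0011/(123×17.9) = 4.996×10^-7 K/W
R_aluminium = L/(kA) = 0.0054/(214×17.9) = 1.41×10^-6 K/W
Sum of the known resistances R_other = 0.002086 K/W
Required total resistance R_tot = ΔT/Q_allow = 406/37100 = 0.01094 K/W
R_ceramic-fibre blanket = R_tot − R_other = 0.008857 K/W
L = R·k·A = 0.008857×0.107×17.9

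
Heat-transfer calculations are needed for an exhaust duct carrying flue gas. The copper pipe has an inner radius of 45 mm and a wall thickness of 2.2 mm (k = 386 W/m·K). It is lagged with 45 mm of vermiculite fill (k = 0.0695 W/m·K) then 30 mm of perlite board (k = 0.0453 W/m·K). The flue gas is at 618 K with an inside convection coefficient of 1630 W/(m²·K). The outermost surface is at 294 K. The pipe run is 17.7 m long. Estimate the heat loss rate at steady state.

Per-layer cylindrical resistances, series-summed:
R_inner film = 1/(h_i·2πr₁L) = 1/(1630×2π×0.045×17.7) = 1.226×10^-4 K/W
R_copper pipe wall = ln(47.2/45)/(2π×386×17.7) = 1.112×10^-6 K/W
R_vermiculite fill = ln(92.2/47.2)/(2π×0.0695×17.7) = 0.08663 K/W
R_perlite board = ln(122.2/92.2)/(2π×0.0453×17.7) = 0.05592 K/W
R_total = 0.1427 K/W
Q = ΔT/R_total = 324/0.1427

Q ≈ 2270 W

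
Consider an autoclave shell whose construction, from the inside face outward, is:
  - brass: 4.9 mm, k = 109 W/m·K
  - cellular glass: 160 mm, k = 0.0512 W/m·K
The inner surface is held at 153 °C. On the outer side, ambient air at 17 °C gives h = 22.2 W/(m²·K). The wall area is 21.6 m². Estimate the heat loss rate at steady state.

Treating each layer as a thermal resistance in series:
R_brass = L/(kA) = 0.0049/(109×21.6) = 2.081×10^-6 K/W
R_cellular glass = L/(kA) = 0.16/(0.0512×21.6) = 0.1447 K/W
R_outer film = 1/(h_o·A) = 1/(22.2×21.6) = 0.002085 K/W
R_total = 0.1468 K/W
Q = ΔT / R_total = 136 / 0.1468

Q ≈ 927 W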